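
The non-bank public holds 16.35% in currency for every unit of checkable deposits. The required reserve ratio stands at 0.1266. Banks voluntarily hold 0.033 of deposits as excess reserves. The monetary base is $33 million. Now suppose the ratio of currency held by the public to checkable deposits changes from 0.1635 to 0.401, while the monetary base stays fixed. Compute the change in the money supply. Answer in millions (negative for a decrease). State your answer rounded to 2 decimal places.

-36.36 million

Initially m₁ = (1 + 0.1635) / (0.1266 + 0.033 + 0.1635) ≈ 3.60105, so M₁ = 3.60105 × 33 ≈ 118.8346 million.
After the change m₂ = (1 + 0.401) / (0.1266 + 0.033 + 0.401) ≈ 2.49911, so M₂ = 2.49911 × 33 ≈ 82.4706 million.
ΔM = M₂ − M₁ = 82.4706 − 118.8346 = -36.364 million.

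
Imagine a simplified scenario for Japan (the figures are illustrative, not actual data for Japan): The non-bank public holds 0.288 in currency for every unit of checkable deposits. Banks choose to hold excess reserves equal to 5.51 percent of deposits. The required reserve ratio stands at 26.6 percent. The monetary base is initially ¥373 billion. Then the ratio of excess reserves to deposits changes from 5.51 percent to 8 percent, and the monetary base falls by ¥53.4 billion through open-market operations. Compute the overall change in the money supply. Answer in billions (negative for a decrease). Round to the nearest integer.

-139 billion

Before: m₁ = (1 + 0.288) / (0.266 + 0.0551 + 0.288) ≈ 2.1146, MB₁ = 373, so M₁ = 2.1146 × 373 = 788.7458 billion.
After: m₂ = (1 + 0.288) / (0.266 + 0.08 + 0.288) ≈ 2.0315, MB₂ = 373 − 53.4 = 319.6, so M₂ = 2.0315 × 319.6 = 649.2674 billion.
ΔM = M₂ − M₁ = 649.2674 − 788.7458 = -139.4784 billion.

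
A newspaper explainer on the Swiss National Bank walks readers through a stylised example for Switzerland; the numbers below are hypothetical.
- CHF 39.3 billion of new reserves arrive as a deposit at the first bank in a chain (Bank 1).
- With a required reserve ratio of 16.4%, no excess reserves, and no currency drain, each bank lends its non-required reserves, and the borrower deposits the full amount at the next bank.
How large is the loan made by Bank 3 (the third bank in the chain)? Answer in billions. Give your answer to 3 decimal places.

CHF 22.962 billion

Each bank lends a fraction (1 − rr) = 0.8360 of the deposit it receives, so Bank 3 receives 39.3·0.8360^2 and lends 39.3·0.8360^3 ≈ 22.9621 billion.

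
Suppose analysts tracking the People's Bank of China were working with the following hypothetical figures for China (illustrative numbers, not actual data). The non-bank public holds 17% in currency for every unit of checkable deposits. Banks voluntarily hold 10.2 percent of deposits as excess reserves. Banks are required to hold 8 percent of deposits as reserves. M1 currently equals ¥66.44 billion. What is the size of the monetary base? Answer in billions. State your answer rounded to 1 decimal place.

¥20.0 billion

The money multiplier is m = (1 + c) / (rr + e + c) = (1 + 0.17) / (0.08 + 0.102 + 0.17) ≈ 3.3239.
MB = M / m = 66.44 / 3.3239 ≈ 19.9886 billion.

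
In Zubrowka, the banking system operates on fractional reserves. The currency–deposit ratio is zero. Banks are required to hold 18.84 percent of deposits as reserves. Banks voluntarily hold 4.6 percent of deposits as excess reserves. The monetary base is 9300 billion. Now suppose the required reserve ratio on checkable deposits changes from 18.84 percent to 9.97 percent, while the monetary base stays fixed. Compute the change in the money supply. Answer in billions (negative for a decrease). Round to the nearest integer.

Initially m₁ = 1 / (0.1884 + 0.046) ≈ 4.26621, so M₁ = 4.26621 × 9300 = 39675.753 billion.
After the change m₂ = 1 / (0.0997 + 0.046) ≈ 6.86342, so M₂ = 6.86342 × 9300 = 63829.806 billion.
ΔM = M₂ − M₁ = 63829.806 − 39675.753 = 24154.053 billion.

24154 billion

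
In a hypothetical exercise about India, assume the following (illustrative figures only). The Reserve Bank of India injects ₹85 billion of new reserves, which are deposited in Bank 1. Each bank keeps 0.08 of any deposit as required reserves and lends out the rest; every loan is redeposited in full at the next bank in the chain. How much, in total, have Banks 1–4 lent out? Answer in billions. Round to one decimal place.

Bank i lends (1 − rr)^i of the original deposit: Bank 1 lends 85·0.9200 = 78.2000, Bank 2 lends 85·0.9200² = 71.9440, and so on.
Summing a geometric series: total = 85·[0.9200·(1 − 0.9200^4) / (1 − 0.9200)] ≈ 277.2259 billion.

₹277.2 billion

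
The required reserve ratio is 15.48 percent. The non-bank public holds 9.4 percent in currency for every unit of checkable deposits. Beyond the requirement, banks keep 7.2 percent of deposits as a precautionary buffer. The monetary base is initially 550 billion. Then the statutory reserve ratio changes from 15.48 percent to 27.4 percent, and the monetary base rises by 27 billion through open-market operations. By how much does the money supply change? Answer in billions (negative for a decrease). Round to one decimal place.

-441.0 billion

Before: m₁ = (1 + 0.094) / (0.1548 + 0.072 + 0.094) ≈ 3.41022, MB₁ = 550, so M₁ = 3.41022 × 550 = 1875.621 billion.
After: m₂ = (1 + 0.094) / (0.274 + 0.072 + 0.094) ≈ 2.48636, MB₂ = 550 + 27 = 577, so M₂ = 2.48636 × 577 ≈ 1434.6297 billion.
ΔM = M₂ − M₁ = 1434.6297 − 1875.621 = -440.9913 billion.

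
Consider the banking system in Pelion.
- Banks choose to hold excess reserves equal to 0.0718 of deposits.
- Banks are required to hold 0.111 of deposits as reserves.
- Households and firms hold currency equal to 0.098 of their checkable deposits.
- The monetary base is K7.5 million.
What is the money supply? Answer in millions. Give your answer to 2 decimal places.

K29.33 million

The money multiplier is m = (1 + c) / (rr + e + c) = (1 + 0.098) / (0.111 + 0.0718 + 0.098) ≈ 3.9103.
So M = m × MB = 3.9103 × 7.5 ≈ 29.3272 million.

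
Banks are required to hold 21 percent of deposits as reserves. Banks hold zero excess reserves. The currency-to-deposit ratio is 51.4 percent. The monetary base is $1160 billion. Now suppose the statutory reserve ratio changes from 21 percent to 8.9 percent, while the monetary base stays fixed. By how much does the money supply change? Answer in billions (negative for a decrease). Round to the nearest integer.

$487 billion

Initially m₁ = (1 + 0.514) / (0.21 + 0.514) ≈ 2.09116, so M₁ = 2.09116 × 1160 = 2425.7456 billion.
After the change m₂ = (1 + 0.514) / (0.089 + 0.514) ≈ 2.51078, so M₂ = 2.51078 × 1160 = 2912.5048 billion.
ΔM = M₂ − M₁ = 2912.5048 − 2425.7456 = 486.7592 billion.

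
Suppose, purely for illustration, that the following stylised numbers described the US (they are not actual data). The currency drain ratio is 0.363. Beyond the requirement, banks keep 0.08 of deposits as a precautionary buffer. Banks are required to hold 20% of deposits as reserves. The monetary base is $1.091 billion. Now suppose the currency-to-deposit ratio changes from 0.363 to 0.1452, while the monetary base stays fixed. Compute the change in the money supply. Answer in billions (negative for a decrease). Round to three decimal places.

$0.626 billion

Initially m₁ = (1 + 0.363) / (0.2 + 0.08 + 0.363) ≈ 2.11975, so M₁ = 2.11975 × 1.091 ≈ 2.3126 billion.
After the change m₂ = (1 + 0.1452) / (0.2 + 0.08 + 0.1452) ≈ 2.69332, so M₂ = 2.69332 × 1.091 ≈ 2.9384 billion.
ΔM = M₂ − M₁ = 2.9384 − 2.3126 = 0.6258 billion.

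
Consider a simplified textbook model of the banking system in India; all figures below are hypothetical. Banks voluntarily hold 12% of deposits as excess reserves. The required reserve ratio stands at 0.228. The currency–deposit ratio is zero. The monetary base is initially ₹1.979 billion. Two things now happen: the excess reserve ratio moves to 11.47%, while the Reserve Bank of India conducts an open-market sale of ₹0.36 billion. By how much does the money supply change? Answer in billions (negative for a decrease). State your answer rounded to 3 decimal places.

-0.963 billion

Before: m₁ = 1 / (0.228 + 0.12) ≈ 2.87356, MB₁ = 1.979, so M₁ = 2.87356 × 1.979 ≈ 5.6868 billion.
After: m₂ = 1 / (0.228 + 0.1147) ≈ 2.91800, MB₂ = 1.979 − 0.36 = 1.619, so M₂ = 2.91800 × 1.619 ≈ 4.7242 billion.
ΔM = M₂ − M₁ = 4.7242 − 5.6868 = -0.9626 billion.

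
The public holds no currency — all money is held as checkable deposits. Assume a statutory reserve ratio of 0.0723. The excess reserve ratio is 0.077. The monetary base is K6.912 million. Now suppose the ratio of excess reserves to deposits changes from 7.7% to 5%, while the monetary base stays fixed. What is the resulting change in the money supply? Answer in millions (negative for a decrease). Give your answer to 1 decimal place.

Initially m₁ = 1 / (0.0723 + 0.077) ≈ 6.6979, so M₁ = 6.6979 × 6.912 ≈ 46.2959 million.
After the change m₂ = 1 / (0.0723 + 0.05) ≈ 8.1766, so M₂ = 8.1766 × 6.912 ≈ 56.5167 million.
ΔM = M₂ − M₁ = 56.5167 − 46.2959 = 10.2208 million.

K10.2 million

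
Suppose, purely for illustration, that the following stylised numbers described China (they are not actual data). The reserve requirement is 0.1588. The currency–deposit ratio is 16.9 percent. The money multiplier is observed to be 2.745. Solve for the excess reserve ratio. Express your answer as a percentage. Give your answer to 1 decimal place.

9.8%

Using m = 2.745. Since m = (1 + c)/(c + rr + e), the denominator satisfies c + rr + e = (1 + c)/m = (1 + 0.169) / 2.745 ≈ 0.425865.
With c = 0.169 and rr = 0.1588, the excess reserve ratio is 0.425865 − 0.169 − 0.1588 = 0.098065.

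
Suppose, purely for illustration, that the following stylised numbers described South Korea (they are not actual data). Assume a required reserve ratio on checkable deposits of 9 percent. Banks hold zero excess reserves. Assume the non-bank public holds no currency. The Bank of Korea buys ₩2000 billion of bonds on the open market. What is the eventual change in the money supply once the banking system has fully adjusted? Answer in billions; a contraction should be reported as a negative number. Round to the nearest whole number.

₩22222 billion

The simple money multiplier is m = 1/rr = 1/0.09 ≈ 11.11111.
An open-market purchase increases the monetary base by 2000 billion, so ΔM = m × ΔMB = 11.11111 × 2000 = 22222.22 billion.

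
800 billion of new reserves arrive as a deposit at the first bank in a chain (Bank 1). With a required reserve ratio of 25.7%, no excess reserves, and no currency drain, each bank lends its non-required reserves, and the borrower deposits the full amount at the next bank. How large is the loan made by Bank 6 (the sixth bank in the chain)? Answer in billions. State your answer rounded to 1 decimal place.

Each bank lends a fraction (1 − rr) = 0.7430 of the deposit it receives, so Bank 6 receives 800·0.7430^5 and lends 800·0.7430^6 ≈ 134.5931 billion.

134.6 billion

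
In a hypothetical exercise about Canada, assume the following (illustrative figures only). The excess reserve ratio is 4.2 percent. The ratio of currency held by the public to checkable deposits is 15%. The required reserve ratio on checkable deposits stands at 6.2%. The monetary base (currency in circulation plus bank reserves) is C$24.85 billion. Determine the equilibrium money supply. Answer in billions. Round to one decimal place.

The money multiplier is m = (1 + c) / (rr + e + c) = (1 + 0.15) / (0.062 + 0.042 + 0.15) ≈ 4.5276.
So M = m × MB = 4.5276 × 24.85 ≈ 112.5109 billion.

C$112.5 billion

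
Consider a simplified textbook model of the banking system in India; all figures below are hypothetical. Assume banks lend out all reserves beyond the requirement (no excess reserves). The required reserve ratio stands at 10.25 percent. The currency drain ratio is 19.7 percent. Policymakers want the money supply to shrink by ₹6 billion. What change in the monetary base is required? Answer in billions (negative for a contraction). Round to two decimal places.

The money multiplier is m = (1 + c) / (rr + c) = (1 + 0.197) / (0.1025 + 0.197) ≈ 3.9967.
ΔMB = ΔM / m = (−6) / 3.9967 ≈ -1.5012 billion.

-1.50 billion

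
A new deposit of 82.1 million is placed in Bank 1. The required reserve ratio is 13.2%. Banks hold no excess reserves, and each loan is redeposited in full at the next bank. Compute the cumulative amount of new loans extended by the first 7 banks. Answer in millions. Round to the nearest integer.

Bank i lends (1 − rr)^i of the original deposit: Bank 1 lends 82.1·0.8680 = 71.2628, Bank 2 lends 82.1·0.8680² ≈ 61.8561, and so on.
Summing a geometric series: total = 82.1·[0.8680·(1 − 0.8680^7) / (1 − 0.8680)] ≈ 339.4562 million.

339 million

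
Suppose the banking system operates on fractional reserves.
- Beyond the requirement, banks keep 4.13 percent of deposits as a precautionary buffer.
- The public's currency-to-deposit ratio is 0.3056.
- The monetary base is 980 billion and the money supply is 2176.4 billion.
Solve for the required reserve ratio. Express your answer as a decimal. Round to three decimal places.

0.241

Using m = M/MB = 2176.4/980 ≈ 2.220816. Since m = (1 + c)/(c + rr + e), the denominator satisfies c + rr + e = (1 + c)/m = (1 + 0.3056) / 2.220816 ≈ 0.587892.
With c = 0.3056 and e = 0.0413, the required reserve ratio is 0.587892 − 0.3056 − 0.0413 = 0.240992.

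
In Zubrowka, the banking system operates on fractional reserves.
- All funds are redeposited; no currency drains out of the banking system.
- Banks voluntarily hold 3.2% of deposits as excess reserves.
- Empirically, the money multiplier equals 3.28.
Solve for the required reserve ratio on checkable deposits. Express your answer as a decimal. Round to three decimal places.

0.273

Using m = 3.28. Since m = (1 + c)/(c + rr + e), the denominator satisfies c + rr + e = (1 + c)/m = (1 + 0) / 3.28 ≈ 0.304878.
With c = 0 and e = 0.032, the required reserve ratio on checkable deposits is 0.304878 − 0 − 0.032 = 0.272878.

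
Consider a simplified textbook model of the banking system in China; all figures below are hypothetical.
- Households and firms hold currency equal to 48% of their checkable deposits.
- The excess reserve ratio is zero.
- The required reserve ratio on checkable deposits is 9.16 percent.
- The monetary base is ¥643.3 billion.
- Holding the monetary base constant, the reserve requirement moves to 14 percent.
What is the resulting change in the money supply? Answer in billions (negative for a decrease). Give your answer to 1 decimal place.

Initially m₁ = (1 + 0.48) / (0.0916 + 0.48) ≈ 2.58922, so M₁ = 2.58922 × 643.3 ≈ 1665.6452 billion.
After the change m₂ = (1 + 0.48) / (0.14 + 0.48) ≈ 2.38710, so M₂ = 2.38710 × 643.3 ≈ 1535.6214 billion.
ΔM = M₂ − M₁ = 1535.6214 − 1665.6452 = -130.0238 billion.

-130.0 billion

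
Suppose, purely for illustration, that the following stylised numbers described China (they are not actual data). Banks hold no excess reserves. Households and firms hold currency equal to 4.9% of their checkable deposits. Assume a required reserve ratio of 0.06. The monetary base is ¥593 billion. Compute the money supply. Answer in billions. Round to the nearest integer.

¥5707 billion

The money multiplier is m = (1 + c) / (rr + c) = (1 + 0.049) / (0.06 + 0.049) ≈ 9.6239.
So M = m × MB = 9.6239 × 593 = 5706.9727 billion.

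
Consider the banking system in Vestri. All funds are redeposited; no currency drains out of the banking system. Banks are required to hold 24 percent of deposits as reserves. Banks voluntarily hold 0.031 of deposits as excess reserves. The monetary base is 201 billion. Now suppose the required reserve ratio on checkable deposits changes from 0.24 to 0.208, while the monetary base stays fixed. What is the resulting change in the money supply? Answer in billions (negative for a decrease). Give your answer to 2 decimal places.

99.31 billion

Initially m₁ = 1 / (0.24 + 0.031) ≈ 3.690037, so M₁ = 3.690037 × 201 ≈ 741.6974 billion.
After the change m₂ = 1 / (0.208 + 0.031) ≈ 4.184100, so M₂ = 4.184100 × 201 = 841.0041 billion.
ΔM = M₂ − M₁ = 841.0041 − 741.6974 = 99.3067 billion.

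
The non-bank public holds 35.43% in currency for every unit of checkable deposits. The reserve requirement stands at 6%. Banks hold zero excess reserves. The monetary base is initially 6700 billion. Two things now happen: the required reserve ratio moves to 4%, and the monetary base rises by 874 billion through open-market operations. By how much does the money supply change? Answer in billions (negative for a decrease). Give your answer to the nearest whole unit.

4113 billion

Before: m₁ = (1 + 0.3543) / (0.06 + 0.3543) ≈ 3.26889, MB₁ = 6700, so M₁ = 3.26889 × 6700 = 21901.563 billion.
After: m₂ = (1 + 0.3543) / (0.04 + 0.3543) ≈ 3.43469, MB₂ = 6700 + 874 = 7574, so M₂ = 3.43469 × 7574 ≈ 26014.3421 billion.
ΔM = M₂ − M₁ = 26014.3421 − 21901.563 = 4112.7791 billion.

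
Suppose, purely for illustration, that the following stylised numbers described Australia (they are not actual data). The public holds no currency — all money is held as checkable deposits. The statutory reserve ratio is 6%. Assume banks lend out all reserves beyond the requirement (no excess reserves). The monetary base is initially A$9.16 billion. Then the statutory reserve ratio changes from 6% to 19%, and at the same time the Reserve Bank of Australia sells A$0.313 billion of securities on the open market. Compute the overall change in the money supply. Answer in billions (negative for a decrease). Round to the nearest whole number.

Before: m₁ = 1 / (0.06) ≈ 16.6667, MB₁ = 9.16, so M₁ = 16.6667 × 9.16 ≈ 152.667 billion.
After: m₂ = 1 / (0.19) ≈ 5.2632, MB₂ = 9.16 − 0.313 = 8.847, so M₂ = 5.2632 × 8.847 ≈ 46.5635 billion.
ΔM = M₂ − M₁ = 46.5635 − 152.667 = -106.1035 billion.

-106 billion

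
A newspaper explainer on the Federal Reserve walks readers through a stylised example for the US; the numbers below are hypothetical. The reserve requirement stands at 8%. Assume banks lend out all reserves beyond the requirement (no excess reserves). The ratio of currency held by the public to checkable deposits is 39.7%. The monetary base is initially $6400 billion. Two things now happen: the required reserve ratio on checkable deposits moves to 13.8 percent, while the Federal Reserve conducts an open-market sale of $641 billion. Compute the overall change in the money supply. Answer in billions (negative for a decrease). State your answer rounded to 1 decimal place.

Before: m₁ = (1 + 0.397) / (0.08 + 0.397) ≈ 2.928721, MB₁ = 6400, so M₁ = 2.928721 × 6400 = 18743.8144 billion.
After: m₂ = (1 + 0.397) / (0.138 + 0.397) ≈ 2.611215, MB₂ = 6400 − 641 = 5759, so M₂ = 2.611215 × 5759 ≈ 15037.9872 billion.
ΔM = M₂ − M₁ = 15037.9872 − 18743.8144 = -3705.8272 billion.

-3705.8 billion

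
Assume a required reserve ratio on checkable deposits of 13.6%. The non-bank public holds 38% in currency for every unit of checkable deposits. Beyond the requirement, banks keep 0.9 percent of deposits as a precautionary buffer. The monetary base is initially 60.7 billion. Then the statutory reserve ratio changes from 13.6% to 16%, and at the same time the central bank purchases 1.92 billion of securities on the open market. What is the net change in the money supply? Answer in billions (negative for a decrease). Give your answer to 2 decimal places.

Before: m₁ = (1 + 0.38) / (0.136 + 0.009 + 0.38) ≈ 2.62857, MB₁ = 60.7, so M₁ = 2.62857 × 60.7 ≈ 159.5542 billion.
After: m₂ = (1 + 0.38) / (0.16 + 0.009 + 0.38) ≈ 2.51366, MB₂ = 60.7 + 1.92 = 62.62, so M₂ = 2.51366 × 62.62 ≈ 157.4054 billion.
ΔM = M₂ − M₁ = 157.4054 − 159.5542 = -2.1488 billion.

-2.15 billion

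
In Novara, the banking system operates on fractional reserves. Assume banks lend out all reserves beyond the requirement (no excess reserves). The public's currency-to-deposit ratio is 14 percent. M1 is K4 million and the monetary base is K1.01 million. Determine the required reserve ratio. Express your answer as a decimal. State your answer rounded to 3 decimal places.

0.148

Using m = M/MB = 4/1.01 ≈ 3.960396. Since m = (1 + c)/(c + rr + e), the denominator satisfies c + rr + e = (1 + c)/m = (1 + 0.14) / 3.960396 ≈ 0.287850.
With c = 0.14 and e = 0, the required reserve ratio is 0.287850 − 0.14 − 0 = 0.14785.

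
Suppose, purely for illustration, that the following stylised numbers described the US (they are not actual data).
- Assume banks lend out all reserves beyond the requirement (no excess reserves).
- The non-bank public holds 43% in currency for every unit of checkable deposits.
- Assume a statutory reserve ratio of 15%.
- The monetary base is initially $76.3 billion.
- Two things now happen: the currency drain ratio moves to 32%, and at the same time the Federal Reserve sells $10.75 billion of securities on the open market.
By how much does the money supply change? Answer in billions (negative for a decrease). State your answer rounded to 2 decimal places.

Before: m₁ = (1 + 0.43) / (0.15 + 0.43) ≈ 2.46552, MB₁ = 76.3, so M₁ = 2.46552 × 76.3 ≈ 188.1192 billion.
After: m₂ = (1 + 0.32) / (0.15 + 0.32) ≈ 2.80851, MB₂ = 76.3 − 10.75 = 65.55, so M₂ = 2.80851 × 65.55 ≈ 184.0978 billion.
ΔM = M₂ − M₁ = 184.0978 − 188.1192 = -4.0214 billion.

-4.02 billion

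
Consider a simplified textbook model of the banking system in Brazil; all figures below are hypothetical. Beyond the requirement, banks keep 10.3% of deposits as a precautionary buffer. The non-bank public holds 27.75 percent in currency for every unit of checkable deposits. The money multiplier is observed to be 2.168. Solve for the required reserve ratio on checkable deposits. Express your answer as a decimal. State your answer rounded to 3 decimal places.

Using m = 2.168. Since m = (1 + c)/(c + rr + e), the denominator satisfies c + rr + e = (1 + c)/m = (1 + 0.2775) / 2.168 ≈ 0.589253.
With c = 0.2775 and e = 0.103, the required reserve ratio on checkable deposits is 0.589253 − 0.2775 − 0.103 = 0.208753.

0.209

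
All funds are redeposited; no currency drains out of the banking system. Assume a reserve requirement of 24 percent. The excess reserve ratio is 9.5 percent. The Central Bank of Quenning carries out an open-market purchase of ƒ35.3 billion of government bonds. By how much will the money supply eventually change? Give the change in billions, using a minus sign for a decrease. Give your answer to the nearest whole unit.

ƒ105 billion

The money multiplier is m = 1 / (rr + e) = 1 / (0.24 + 0.095) ≈ 2.9851.
The purchase adds 35.3 billion of base, so ΔM = m × ΔMB = 2.9851 × (+35.3) ≈ 105.374 billion.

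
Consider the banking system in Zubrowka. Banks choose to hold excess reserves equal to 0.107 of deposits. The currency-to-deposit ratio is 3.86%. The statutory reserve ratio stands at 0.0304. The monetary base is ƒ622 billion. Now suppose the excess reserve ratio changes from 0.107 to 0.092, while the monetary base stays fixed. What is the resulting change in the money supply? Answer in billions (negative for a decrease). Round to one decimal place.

ƒ342.0 billion

Initially m₁ = (1 + 0.0386) / (0.0304 + 0.107 + 0.0386) ≈ 5.90114, so M₁ = 5.90114 × 622 ≈ 3670.5091 billion.
After the change m₂ = (1 + 0.0386) / (0.0304 + 0.092 + 0.0386) ≈ 6.45093, so M₂ = 6.45093 × 622 ≈ 4012.4785 billion.
ΔM = M₂ − M₁ = 4012.4785 − 3670.5091 = 341.9694 billion.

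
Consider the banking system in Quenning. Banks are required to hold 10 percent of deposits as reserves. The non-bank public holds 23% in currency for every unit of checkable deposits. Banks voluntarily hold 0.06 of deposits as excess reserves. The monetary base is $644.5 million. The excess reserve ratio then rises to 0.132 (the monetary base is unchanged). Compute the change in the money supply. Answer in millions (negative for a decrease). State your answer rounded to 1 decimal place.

Initially m₁ = (1 + 0.23) / (0.1 + 0.06 + 0.23) ≈ 3.15385, so M₁ = 3.15385 × 644.5 ≈ 2032.6563 million.
After the change m₂ = (1 + 0.23) / (0.1 + 0.132 + 0.23) ≈ 2.66234, so M₂ = 2.66234 × 644.5 ≈ 1715.8781 million.
ΔM = M₂ − M₁ = 1715.8781 − 2032.6563 = -316.7782 million.

-316.8 million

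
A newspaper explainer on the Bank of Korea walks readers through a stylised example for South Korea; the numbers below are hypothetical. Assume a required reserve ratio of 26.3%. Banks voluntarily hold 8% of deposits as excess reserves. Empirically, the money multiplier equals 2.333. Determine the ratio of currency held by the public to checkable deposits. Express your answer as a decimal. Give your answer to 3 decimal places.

Using m = 2.333. From m = (1 + c)/(c + rr + e), rearranging gives 1 + c = m·(c + rr + e), so c·(1 − m) = m·(rr + e) − 1.
Hence c = [m·(rr + e) − 1]/(1 − m) = [2.333 × (0.263 + 0.08) − 1] / (1 − 2.333) ≈ 0.149873.

0.150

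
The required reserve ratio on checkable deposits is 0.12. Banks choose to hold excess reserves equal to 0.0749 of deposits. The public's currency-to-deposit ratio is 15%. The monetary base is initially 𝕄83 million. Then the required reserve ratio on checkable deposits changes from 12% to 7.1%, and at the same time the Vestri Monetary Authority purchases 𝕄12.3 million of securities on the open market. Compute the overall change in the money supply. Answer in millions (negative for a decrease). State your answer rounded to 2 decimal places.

Before: m₁ = (1 + 0.15) / (0.12 + 0.0749 + 0.15) ≈ 3.33430, MB₁ = 83, so M₁ = 3.33430 × 83 = 276.7469 million.
After: m₂ = (1 + 0.15) / (0.071 + 0.0749 + 0.15) ≈ 3.88645, MB₂ = 83 + 12.3 = 95.3, so M₂ = 3.88645 × 95.3 ≈ 370.3787 million.
ΔM = M₂ − M₁ = 370.3787 − 276.7469 = 93.6318 million.

𝕄93.63 million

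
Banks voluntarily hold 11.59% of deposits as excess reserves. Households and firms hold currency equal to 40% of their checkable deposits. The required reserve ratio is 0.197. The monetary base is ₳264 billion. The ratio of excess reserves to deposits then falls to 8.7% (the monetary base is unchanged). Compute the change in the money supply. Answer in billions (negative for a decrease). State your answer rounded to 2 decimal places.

Initially m₁ = (1 + 0.4) / (0.197 + 0.1159 + 0.4) ≈ 1.963810, so M₁ = 1.963810 × 264 ≈ 518.4458 billion.
After the change m₂ = (1 + 0.4) / (0.197 + 0.087 + 0.4) ≈ 2.046784, so M₂ = 2.046784 × 264 ≈ 540.351 billion.
ΔM = M₂ − M₁ = 540.351 − 518.4458 = 21.9052 billion.

₳21.91 billion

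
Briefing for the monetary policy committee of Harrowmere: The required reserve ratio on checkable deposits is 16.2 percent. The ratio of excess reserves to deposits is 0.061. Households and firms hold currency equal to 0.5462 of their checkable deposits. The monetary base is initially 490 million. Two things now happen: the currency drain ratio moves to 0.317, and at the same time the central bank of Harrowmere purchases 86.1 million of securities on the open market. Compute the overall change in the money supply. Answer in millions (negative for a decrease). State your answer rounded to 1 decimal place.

Before: m₁ = (1 + 0.5462) / (0.162 + 0.061 + 0.5462) ≈ 2.01014, MB₁ = 490, so M₁ = 2.01014 × 490 = 984.9686 million.
After: m₂ = (1 + 0.317) / (0.162 + 0.061 + 0.317) ≈ 2.43889, MB₂ = 490 + 86.1 = 576.1, so M₂ = 2.43889 × 576.1 ≈ 1405.0445 million.
ΔM = M₂ − M₁ = 1405.0445 − 984.9686 = 420.0759 million.

420.1 million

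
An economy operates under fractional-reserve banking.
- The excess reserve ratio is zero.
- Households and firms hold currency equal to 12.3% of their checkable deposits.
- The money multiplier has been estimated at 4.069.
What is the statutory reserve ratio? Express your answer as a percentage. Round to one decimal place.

15.3%

Using m = 4.069. Since m = (1 + c)/(c + rr + e), the denominator satisfies c + rr + e = (1 + c)/m = (1 + 0.123) / 4.069 ≈ 0.275989.
With c = 0.123 and e = 0, the statutory reserve ratio is 0.275989 − 0.123 − 0 = 0.152989.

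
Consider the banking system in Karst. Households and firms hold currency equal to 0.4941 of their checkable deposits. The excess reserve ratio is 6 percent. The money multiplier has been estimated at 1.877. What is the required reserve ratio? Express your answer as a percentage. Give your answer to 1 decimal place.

24.2%

Using m = 1.877. Since m = (1 + c)/(c + rr + e), the denominator satisfies c + rr + e = (1 + c)/m = (1 + 0.4941) / 1.877 ≈ 0.796004.
With c = 0.4941 and e = 0.06, the required reserve ratio is 0.796004 − 0.4941 − 0.06 = 0.241904.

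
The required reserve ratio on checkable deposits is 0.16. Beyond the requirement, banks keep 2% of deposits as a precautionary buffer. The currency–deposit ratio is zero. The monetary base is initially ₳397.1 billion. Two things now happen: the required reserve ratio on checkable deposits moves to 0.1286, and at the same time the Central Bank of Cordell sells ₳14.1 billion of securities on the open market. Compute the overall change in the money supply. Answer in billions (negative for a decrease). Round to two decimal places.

₳371.28 billion

Before: m₁ = 1 / (0.16 + 0.02) ≈ 5.555556, MB₁ = 397.1, so M₁ = 5.555556 × 397.1 ≈ 2206.1113 billion.
After: m₂ = 1 / (0.1286 + 0.02) ≈ 6.729475, MB₂ = 397.1 − 14.1 = 383, so M₂ = 6.729475 × 383 ≈ 2577.3889 billion.
ΔM = M₂ − M₁ = 2577.3889 − 2206.1113 = 371.2776 billion.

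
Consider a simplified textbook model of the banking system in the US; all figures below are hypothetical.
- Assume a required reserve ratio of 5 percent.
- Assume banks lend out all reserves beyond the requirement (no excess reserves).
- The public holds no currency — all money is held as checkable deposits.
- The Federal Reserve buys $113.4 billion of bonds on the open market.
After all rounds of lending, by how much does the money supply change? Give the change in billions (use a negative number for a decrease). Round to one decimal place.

The simple money multiplier is m = 1/rr = 1/0.05 = 20.
An open-market purchase increases the monetary base by 113.4 billion, so ΔM = m × ΔMB = 20 × 113.4 = 2268 billion.

$2268.0 billion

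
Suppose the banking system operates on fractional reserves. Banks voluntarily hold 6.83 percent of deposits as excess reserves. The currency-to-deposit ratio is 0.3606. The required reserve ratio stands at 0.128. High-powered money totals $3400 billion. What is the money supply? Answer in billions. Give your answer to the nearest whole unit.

$8307 billion

The money multiplier is m = (1 + c) / (rr + e + c) = (1 + 0.3606) / (0.128 + 0.0683 + 0.3606) ≈ 2.44317.
So M = m × MB = 2.44317 × 3400 = 8306.778 billion.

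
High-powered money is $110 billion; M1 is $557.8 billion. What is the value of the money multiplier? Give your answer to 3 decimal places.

The money multiplier is m = M / MB = 557.8 / 110 ≈ 5.07091.

5.071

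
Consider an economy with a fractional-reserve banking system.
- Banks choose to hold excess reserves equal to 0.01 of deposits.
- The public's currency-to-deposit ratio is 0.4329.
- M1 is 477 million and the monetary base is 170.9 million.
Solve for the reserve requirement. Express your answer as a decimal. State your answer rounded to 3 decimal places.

Using m = M/MB = 477/170.9 ≈ 2.791106. Since m = (1 + c)/(c + rr + e), the denominator satisfies c + rr + e = (1 + c)/m = (1 + 0.4329) / 2.791106 ≈ 0.513381.
With c = 0.4329 and e = 0.01, the reserve requirement is 0.513381 − 0.4329 − 0.01 = 0.070481.

0.070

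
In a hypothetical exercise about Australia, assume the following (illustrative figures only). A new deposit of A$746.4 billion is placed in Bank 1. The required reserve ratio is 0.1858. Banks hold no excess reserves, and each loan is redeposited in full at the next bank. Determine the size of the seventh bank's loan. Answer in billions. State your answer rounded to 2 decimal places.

A$177.05 billion

Each bank lends a fraction (1 − rr) = 0.8142 of the deposit it receives, so Bank 7 receives 746.4·0.8142^6 and lends 746.4·0.8142^7 ≈ 177.0473 billion.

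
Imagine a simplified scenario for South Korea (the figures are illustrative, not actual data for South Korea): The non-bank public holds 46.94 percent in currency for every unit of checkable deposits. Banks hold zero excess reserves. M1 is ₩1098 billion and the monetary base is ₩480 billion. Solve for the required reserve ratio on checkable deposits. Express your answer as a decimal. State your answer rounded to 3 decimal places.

Using m = M/MB = 1098/480 = 2.287500. Since m = (1 + c)/(c + rr + e), the denominator satisfies c + rr + e = (1 + c)/m = (1 + 0.4694) / 2.287500 ≈ 0.642361.
With c = 0.4694 and e = 0, the required reserve ratio on checkable deposits is 0.642361 − 0.4694 − 0 = 0.172961.

0.173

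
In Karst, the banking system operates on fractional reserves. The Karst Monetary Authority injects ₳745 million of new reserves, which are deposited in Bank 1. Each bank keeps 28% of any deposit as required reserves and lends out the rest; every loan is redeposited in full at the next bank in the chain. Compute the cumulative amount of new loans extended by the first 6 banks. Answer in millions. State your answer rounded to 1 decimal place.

₳1648.8 million

Bank i lends (1 − rr)^i of the original deposit: Bank 1 lends 745·0.7200 = 536.4000, Bank 2 lends 745·0.7200² = 386.2080, and so on.
Summing a geometric series: total = 745·[0.7200·(1 − 0.7200^6) / (1 − 0.7200)] ≈ 1648.8283 million.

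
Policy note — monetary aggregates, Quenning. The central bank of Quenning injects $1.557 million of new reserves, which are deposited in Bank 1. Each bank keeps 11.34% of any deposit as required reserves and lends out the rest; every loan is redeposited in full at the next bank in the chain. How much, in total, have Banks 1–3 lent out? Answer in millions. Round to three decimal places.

Bank i lends (1 − rr)^i of the original deposit: Bank 1 lends 1.557·0.8866 ≈ 1.3804, Bank 2 lends 1.557·0.8866² ≈ 1.2239, and so on.
Summing a geometric series: total = 1.557·[0.8866·(1 − 0.8866^3) / (1 − 0.8866)] ≈ 3.6894 million.

$3.689 million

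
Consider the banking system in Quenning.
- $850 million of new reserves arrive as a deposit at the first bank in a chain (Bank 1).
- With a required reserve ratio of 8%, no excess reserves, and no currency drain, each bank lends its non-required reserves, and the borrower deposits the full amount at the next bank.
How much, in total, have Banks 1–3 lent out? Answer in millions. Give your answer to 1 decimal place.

Bank i lends (1 − rr)^i of the original deposit: Bank 1 lends 850·0.9200 = 782.0000, Bank 2 lends 850·0.9200² = 719.4400, and so on.
Summing a geometric series: total = 850·[0.9200·(1 − 0.9200^3) / (1 − 0.9200)] = 2163.3248 million.

$2163.3 million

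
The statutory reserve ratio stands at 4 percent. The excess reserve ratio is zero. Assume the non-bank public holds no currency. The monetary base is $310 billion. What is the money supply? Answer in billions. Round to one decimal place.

With no currency drain or excess reserves, the money multiplier is m = 1/rr = 1/0.04 = 25.
Money supply M = m × MB = 25 × 310 = 7750 billion.

$7750.0 billion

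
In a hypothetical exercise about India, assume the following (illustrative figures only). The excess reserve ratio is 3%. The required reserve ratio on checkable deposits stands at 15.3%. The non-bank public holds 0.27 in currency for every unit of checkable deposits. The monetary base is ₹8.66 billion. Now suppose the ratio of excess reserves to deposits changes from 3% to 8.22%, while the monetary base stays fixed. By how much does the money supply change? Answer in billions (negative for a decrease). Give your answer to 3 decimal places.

-2.509 billion

Initially m₁ = (1 + 0.27) / (0.153 + 0.03 + 0.27) ≈ 2.80353, so M₁ = 2.80353 × 8.66 ≈ 24.2786 billion.
After the change m₂ = (1 + 0.27) / (0.153 + 0.0822 + 0.27) ≈ 2.51386, so M₂ = 2.51386 × 8.66 ≈ 21.77 billion.
ΔM = M₂ − M₁ = 21.77 − 24.2786 = -2.5086 billion.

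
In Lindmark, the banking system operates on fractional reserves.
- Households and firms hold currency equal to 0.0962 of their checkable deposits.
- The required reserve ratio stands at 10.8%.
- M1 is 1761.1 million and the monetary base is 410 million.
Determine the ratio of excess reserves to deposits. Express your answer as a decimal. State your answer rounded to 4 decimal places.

0.0510

Using m = M/MB = 1761.1/410 ≈ 4.295366. Since m = (1 + c)/(c + rr + e), the denominator satisfies c + rr + e = (1 + c)/m = (1 + 0.0962) / 4.295366 ≈ 0.255205.
With c = 0.0962 and rr = 0.108, the ratio of excess reserves to deposits is 0.255205 − 0.0962 − 0.108 = 0.051005.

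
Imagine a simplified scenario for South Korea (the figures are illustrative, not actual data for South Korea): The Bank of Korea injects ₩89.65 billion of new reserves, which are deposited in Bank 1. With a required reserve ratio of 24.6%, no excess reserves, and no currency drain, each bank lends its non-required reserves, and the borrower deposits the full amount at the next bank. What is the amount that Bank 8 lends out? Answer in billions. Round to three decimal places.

₩9.365 billion

Each bank lends a fraction (1 − rr) = 0.7540 of the deposit it receives, so Bank 8 receives 89.65·0.7540^7 and lends 89.65·0.7540^8 ≈ 9.3653 billion.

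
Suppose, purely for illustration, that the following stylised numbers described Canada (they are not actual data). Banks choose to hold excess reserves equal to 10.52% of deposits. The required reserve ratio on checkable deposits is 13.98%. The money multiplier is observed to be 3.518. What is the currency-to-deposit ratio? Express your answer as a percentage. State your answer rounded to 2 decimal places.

5.48%

Using m = 3.518. From m = (1 + c)/(c + rr + e), rearranging gives 1 + c = m·(c + rr + e), so c·(1 − m) = m·(rr + e) − 1.
Hence c = [m·(rr + e) − 1]/(1 − m) = [3.518 × (0.1398 + 0.1052) − 1] / (1 − 3.518) ≈ 0.054841.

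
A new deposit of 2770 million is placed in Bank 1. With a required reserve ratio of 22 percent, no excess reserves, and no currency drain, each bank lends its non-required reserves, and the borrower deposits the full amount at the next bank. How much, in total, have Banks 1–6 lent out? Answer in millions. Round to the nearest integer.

Bank i lends (1 − rr)^i of the original deposit: Bank 1 lends 2770·0.7800 = 2160.6000, Bank 2 lends 2770·0.7800² = 1685.2680, and so on.
Summing a geometric series: total = 2770·[0.7800·(1 − 0.7800^6) / (1 − 0.7800)] ≈ 7609.2443 million.

7609 million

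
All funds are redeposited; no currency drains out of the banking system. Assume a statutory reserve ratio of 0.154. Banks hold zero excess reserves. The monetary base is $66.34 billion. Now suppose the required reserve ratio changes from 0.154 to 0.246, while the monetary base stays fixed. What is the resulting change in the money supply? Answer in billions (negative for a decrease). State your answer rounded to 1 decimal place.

-161.1 billion

Initially m₁ = 1 / (0.154) ≈ 6.4935, so M₁ = 6.4935 × 66.34 ≈ 430.7788 billion.
After the change m₂ = 1 / (0.246) ≈ 4.0650, so M₂ = 4.0650 × 66.34 = 269.6721 billion.
ΔM = M₂ − M₁ = 269.6721 − 430.7788 = -161.1067 billion.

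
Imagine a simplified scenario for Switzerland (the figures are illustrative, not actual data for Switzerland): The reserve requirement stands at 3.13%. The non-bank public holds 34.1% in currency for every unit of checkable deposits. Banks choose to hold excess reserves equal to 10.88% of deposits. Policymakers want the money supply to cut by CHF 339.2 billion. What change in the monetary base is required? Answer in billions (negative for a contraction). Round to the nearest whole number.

The money multiplier is m = (1 + c) / (rr + e + c) = (1 + 0.341) / (0.0313 + 0.1088 + 0.341) ≈ 2.7874.
ΔMB = ΔM / m = (−339.2) / 2.7874 ≈ -121.6905 billion.

-122 billion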